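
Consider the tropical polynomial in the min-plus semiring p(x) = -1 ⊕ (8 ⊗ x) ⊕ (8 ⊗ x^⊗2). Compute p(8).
p(8) = -1

A tropical monomial a ⊗ x^⊗i evaluates to a + i · x. Evaluating each term at x = 8:
  Term 0 contributes -1 + 0 · 8 = -1
  Term 1 contributes 8 + 1 · 8 = 16
  Term 2 contributes 8 + 2 · 8 = 24
p(8) = ⊕ of these = min[-1, 16, 24] = -1.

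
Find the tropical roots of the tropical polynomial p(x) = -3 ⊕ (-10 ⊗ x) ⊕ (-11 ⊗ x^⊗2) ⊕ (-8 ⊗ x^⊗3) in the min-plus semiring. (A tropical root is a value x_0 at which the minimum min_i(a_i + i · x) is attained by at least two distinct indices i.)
Roots: {-3, 1, 7}

Each tropical root is a break point of the lower envelope of the lines y = a_i + i · x (there are 4 lines, with slopes 0, 1, ..., 3). Only the lines that attain the minimum somewhere contribute to roots; other lines are dominated. Here the surviving (envelope) indices are i = 3, i = 2, i = 1, i = 0.
Intersections between consecutive envelope lines give the roots: for adjacent envelope indices i < j the intersection is x = (a_i − a_j) / (j − i). Reading off the sorted break points: {-3, 1, 7}.
Verification: at each break x_0, at least two indices attain the minimum of min_i(a_i + i · x_0).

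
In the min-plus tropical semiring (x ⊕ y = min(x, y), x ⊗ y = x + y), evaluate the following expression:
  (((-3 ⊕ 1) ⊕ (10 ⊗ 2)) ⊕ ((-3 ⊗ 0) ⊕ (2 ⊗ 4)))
(((-3 ⊕ 1) ⊕ (10 ⊗ 2)) ⊕ ((-3 ⊗ 0) ⊕ (2 ⊗ 4))) = -3

Expand innermost to outermost. Recall ⊕ takes the minimum of its arguments and ⊗ takes their sum. Working out the expression (((-3 ⊕ 1) ⊕ (10 ⊗ 2)) ⊕ ((-3 ⊗ 0) ⊕ (2 ⊗ 4))) gives -3.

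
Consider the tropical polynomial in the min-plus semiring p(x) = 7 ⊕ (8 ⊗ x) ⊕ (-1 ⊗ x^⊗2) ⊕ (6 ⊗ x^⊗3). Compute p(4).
p(4) = 7

A tropical monomial a ⊗ x^⊗i evaluates to a + i · x. Evaluating each term at x = 4:
  Term 0 contributes 7 + 0 · 4 = 7
  Term 1 contributes 8 + 1 · 4 = 12
  Term 2 contributes -1 + 2 · 4 = 7
  Term 3 contributes 6 + 3 · 4 = 18
p(4) = ⊕ of these = min[7, 12, 7, 18] = 7.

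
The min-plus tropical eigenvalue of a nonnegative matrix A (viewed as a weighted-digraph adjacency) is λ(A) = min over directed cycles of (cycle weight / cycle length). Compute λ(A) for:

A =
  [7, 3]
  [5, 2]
λ(A) = 2

Enumerate directed cycles and compute their means (weight / length). Sample:
  cycle 0 → 0: weight = 7, length = 1, mean = 7/1 ≈ 7.000
  cycle 1 → 1: weight = 2, length = 1, mean = 2/1 ≈ 2.000
  cycle 0 → 1 → 0: weight = 8, length = 2, mean = 8/2 ≈ 4.000
  cycle 1 → 0 → 1: weight = 8, length = 2, mean = 8/2 ≈ 4.000
Minimum mean = 2.000, attained e.g. along the cycle 1 → 1 with weight 2 and length 1. So λ(A) = 2/1 = 2.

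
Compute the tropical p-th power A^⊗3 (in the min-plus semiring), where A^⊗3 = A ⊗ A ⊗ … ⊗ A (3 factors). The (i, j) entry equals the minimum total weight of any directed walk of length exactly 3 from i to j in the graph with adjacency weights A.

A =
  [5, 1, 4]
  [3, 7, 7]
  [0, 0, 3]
A^⊗3 =
  [7, 5, 8]
  [7, 7, 10]
  [4, 4, 7]

Each entry (A^⊗3)_ij equals the minimum over all length-3 walks i = v_0 → v_1 → … → v_3 = j of Σ_t A[v_t][v_{t+1}]. For example, for (i, j) = (0, 2) we minimise over 9 possible intermediate vertex sequences; the minimum is 8, attained along the walk 0 → 1 → 0 → 2.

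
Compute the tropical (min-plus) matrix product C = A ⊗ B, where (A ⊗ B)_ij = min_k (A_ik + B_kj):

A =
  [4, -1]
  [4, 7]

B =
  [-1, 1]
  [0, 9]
A ⊗ B =
  [-1, 5]
  [3, 5]

Apply the min-plus product entry-by-entry:
  C[0][0] = min over k of (A[0][0] + B[0][0] = 4 + -1 = 3, A[0][1] + B[1][0] = -1 + 0 = -1) = -1 (attained at k = 1)
  C[0][1] = min over k of (A[0][0] + B[0][1] = 4 + 1 = 5, A[0][1] + B[1][1] = -1 + 9 = 8) = 5 (attained at k = 0)
  C[1][0] = min over k of (A[1][0] + B[0][0] = 4 + -1 = 3, A[1][1] + B[1][0] = 7 + 0 = 7) = 3 (attained at k = 0)
  C[1][1] = min over k of (A[1][0] + B[0][1] = 4 + 1 = 5, A[1][1] + B[1][1] = 7 + 9 = 16) = 5 (attained at k = 0)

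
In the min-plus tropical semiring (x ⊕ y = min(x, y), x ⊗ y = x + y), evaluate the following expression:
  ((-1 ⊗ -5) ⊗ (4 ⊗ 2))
((-1 ⊗ -5) ⊗ (4 ⊗ 2)) = 0

Expand innermost to outermost. Recall ⊕ takes the minimum of its arguments and ⊗ takes their sum. Working out the expression ((-1 ⊗ -5) ⊗ (4 ⊗ 2)) gives 0.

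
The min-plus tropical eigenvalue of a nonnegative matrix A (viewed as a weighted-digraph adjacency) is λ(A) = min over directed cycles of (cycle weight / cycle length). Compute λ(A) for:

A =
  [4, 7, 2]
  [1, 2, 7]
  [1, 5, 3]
λ(A) = 3/2

Enumerate directed cycles and compute their means (weight / length). Sample:
  cycle 0 → 0: weight = 4, length = 1, mean = 4/1 ≈ 4.000
  cycle 1 → 1: weight = 2, length = 1, mean = 2/1 ≈ 2.000
  cycle 2 → 2: weight = 3, length = 1, mean = 3/1 ≈ 3.000
  cycle 0 → 1 → 0: weight = 8, length = 2, mean = 8/2 ≈ 4.000
  cycle 0 → 2 → 0: weight = 3, length = 2, mean = 3/2 ≈ 1.500
  cycle 1 → 0 → 1: weight = 8, length = 2, mean = 8/2 ≈ 4.000
Minimum mean = 1.500, attained e.g. along the cycle 0 → 2 → 0 with weight 3 and length 2. So λ(A) = 3/2 = 3/2.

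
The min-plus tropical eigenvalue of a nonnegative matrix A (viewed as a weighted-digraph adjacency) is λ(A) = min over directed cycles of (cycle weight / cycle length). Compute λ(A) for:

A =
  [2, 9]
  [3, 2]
λ(A) = 2

Enumerate directed cycles and compute their means (weight / length). Sample:
  cycle 0 → 0: weight = 2, length = 1, mean = 2/1 ≈ 2.000
  cycle 1 → 1: weight = 2, length = 1, mean = 2/1 ≈ 2.000
  cycle 0 → 1 → 0: weight = 12, length = 2, mean = 12/2 ≈ 6.000
  cycle 1 → 0 → 1: weight = 12, length = 2, mean = 12/2 ≈ 6.000
Minimum mean = 2.000, attained e.g. along the cycle 0 → 0 with weight 2 and length 1. So λ(A) = 2/1 = 2.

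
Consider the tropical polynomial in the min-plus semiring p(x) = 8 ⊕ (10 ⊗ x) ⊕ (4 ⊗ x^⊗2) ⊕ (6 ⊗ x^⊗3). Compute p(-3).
p(-3) = -3

A tropical monomial a ⊗ x^⊗i evaluates to a + i · x. Evaluating each term at x = -3:
  Term 0 contributes 8 + 0 · -3 = 8
  Term 1 contributes 10 + 1 · -3 = 7
  Term 2 contributes 4 + 2 · -3 = -2
  Term 3 contributes 6 + 3 · -3 = -3
p(-3) = ⊕ of these = min[8, 7, -2, -3] = -3.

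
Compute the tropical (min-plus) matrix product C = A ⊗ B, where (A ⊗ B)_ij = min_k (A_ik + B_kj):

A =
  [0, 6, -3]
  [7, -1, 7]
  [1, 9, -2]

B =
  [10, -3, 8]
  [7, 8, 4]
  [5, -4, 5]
A ⊗ B =
  [2, -7, 2]
  [6, 3, 3]
  [3, -6, 3]

Apply the min-plus product entry-by-entry:
  C[0][0] = min over k of (A[0][0] + B[0][0] = 0 + 10 = 10, A[0][1] + B[1][0] = 6 + 7 = 13, A[0][2] + B[2][0] = -3 + 5 = 2) = 2 (attained at k = 2)
  C[0][1] = min over k of (A[0][0] + B[0][1] = 0 + -3 = -3, A[0][1] + B[1][1] = 6 + 8 = 14, A[0][2] + B[2][1] = -3 + -4 = -7) = -7 (attained at k = 2)
  C[0][2] = min over k of (A[0][0] + B[0][2] = 0 + 8 = 8, A[0][1] + B[1][2] = 6 + 4 = 10, A[0][2] + B[2][2] = -3 + 5 = 2) = 2 (attained at k = 2)
  C[1][0] = min over k of (A[1][0] + B[0][0] = 7 + 10 = 17, A[1][1] + B[1][0] = -1 + 7 = 6, A[1][2] + B[2][0] = 7 + 5 = 12) = 6 (attained at k = 1)
  C[1][1] = min over k of (A[1][0] + B[0][1] = 7 + -3 = 4, A[1][1] + B[1][1] = -1 + 8 = 7, A[1][2] + B[2][1] = 7 + -4 = 3) = 3 (attained at k = 2)
  C[1][2] = min over k of (A[1][0] + B[0][2] = 7 + 8 = 15, A[1][1] + B[1][2] = -1 + 4 = 3, A[1][2] + B[2][2] = 7 + 5 = 12) = 3 (attained at k = 1)
  C[2][0] = min over k of (A[2][0] + B[0][0] = 1 + 10 = 11, A[2][1] + B[1][0] = 9 + 7 = 16, A[2][2] + B[2][0] = -2 + 5 = 3) = 3 (attained at k = 2)
  C[2][1] = min over k of (A[2][0] + B[0][1] = 1 + -3 = -2, A[2][1] + B[1][1] = 9 + 8 = 17, A[2][2] + B[2][1] = -2 + -4 = -6) = -6 (attained at k = 2)
  C[2][2] = min over k of (A[2][0] + B[0][2] = 1 + 8 = 9, A[2][1] + B[1][2] = 9 + 4 = 13, A[2][2] + B[2][2] = -2 + 5 = 3) = 3 (attained at k = 2)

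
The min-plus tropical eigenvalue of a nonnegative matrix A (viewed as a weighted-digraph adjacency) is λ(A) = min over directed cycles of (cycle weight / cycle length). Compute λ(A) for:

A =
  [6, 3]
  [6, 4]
λ(A) = 4

Enumerate directed cycles and compute their means (weight / length). Sample:
  cycle 0 → 0: weight = 6, length = 1, mean = 6/1 ≈ 6.000
  cycle 1 → 1: weight = 4, length = 1, mean = 4/1 ≈ 4.000
  cycle 0 → 1 → 0: weight = 9, length = 2, mean = 9/2 ≈ 4.500
  cycle 1 → 0 → 1: weight = 9, length = 2, mean = 9/2 ≈ 4.500
Minimum mean = 4.000, attained e.g. along the cycle 1 → 1 with weight 4 and length 1. So λ(A) = 4/1 = 4.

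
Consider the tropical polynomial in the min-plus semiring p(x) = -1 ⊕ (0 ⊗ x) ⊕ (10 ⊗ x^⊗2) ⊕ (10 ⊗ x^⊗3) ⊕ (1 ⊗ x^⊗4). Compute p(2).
p(2) = -1

A tropical monomial a ⊗ x^⊗i evaluates to a + i · x. Evaluating each term at x = 2:
  Term 0 contributes -1 + 0 · 2 = -1
  Term 1 contributes 0 + 1 · 2 = 2
  Term 2 contributes 10 + 2 · 2 = 14
  Term 3 contributes 10 + 3 · 2 = 16
  Term 4 contributes 1 + 4 · 2 = 9
p(2) = ⊕ of these = min[-1, 2, 14, 16, 9] = -1.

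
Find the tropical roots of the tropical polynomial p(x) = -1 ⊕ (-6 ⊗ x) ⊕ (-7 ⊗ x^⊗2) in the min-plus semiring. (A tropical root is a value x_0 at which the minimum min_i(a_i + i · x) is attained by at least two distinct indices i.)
Roots: {1, 5}

Each tropical root is a break point of the lower envelope of the lines y = a_i + i · x (there are 3 lines, with slopes 0, 1, ..., 2). Only the lines that attain the minimum somewhere contribute to roots; other lines are dominated. Here the surviving (envelope) indices are i = 2, i = 1, i = 0.
Intersections between consecutive envelope lines give the roots: for adjacent envelope indices i < j the intersection is x = (a_i − a_j) / (j − i). Reading off the sorted break points: {1, 5}.
Verification: at each break x_0, at least two indices attain the minimum of min_i(a_i + i · x_0).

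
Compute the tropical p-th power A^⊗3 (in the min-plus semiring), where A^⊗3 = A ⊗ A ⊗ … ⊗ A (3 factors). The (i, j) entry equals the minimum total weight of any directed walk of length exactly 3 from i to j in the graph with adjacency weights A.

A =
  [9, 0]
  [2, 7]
A^⊗3 =
  [9, 2]
  [4, 9]

Each entry (A^⊗3)_ij equals the minimum over all length-3 walks i = v_0 → v_1 → … → v_3 = j of Σ_t A[v_t][v_{t+1}]. For example, for (i, j) = (0, 1) we minimise over 4 possible intermediate vertex sequences; the minimum is 2, attained along the walk 0 → 1 → 0 → 1.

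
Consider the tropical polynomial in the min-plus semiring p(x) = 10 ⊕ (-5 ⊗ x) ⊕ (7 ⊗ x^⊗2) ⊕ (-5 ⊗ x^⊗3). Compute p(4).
p(4) = -1

A tropical monomial a ⊗ x^⊗i evaluates to a + i · x. Evaluating each term at x = 4:
  Term 0 contributes 10 + 0 · 4 = 10
  Term 1 contributes -5 + 1 · 4 = -1
  Term 2 contributes 7 + 2 · 4 = 15
  Term 3 contributes -5 + 3 · 4 = 7
p(4) = ⊕ of these = min[10, -1, 15, 7] = -1.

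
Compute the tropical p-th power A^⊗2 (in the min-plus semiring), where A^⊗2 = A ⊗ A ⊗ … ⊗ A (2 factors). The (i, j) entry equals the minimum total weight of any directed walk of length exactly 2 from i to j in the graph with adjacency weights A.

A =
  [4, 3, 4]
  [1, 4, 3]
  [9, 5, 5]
A^⊗2 =
  [4, 7, 6]
  [5, 4, 5]
  [6, 9, 8]

Each entry (A^⊗2)_ij equals the minimum over all length-2 walks i = v_0 → v_1 → … → v_2 = j of Σ_t A[v_t][v_{t+1}]. For example, for (i, j) = (0, 2) we minimise over 3 possible intermediate vertex sequences; the minimum is 6, attained along the walk 0 → 1 → 2.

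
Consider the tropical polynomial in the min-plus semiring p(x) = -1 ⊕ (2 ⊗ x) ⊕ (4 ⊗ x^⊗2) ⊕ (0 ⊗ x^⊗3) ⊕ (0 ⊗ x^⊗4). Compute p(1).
p(1) = -1

A tropical monomial a ⊗ x^⊗i evaluates to a + i · x. Evaluating each term at x = 1:
  Term 0 contributes -1 + 0 · 1 = -1
  Term 1 contributes 2 + 1 · 1 = 3
  Term 2 contributes 4 + 2 · 1 = 6
  Term 3 contributes 0 + 3 · 1 = 3
  Term 4 contributes 0 + 4 · 1 = 4
p(1) = ⊕ of these = min[-1, 3, 6, 3, 4] = -1.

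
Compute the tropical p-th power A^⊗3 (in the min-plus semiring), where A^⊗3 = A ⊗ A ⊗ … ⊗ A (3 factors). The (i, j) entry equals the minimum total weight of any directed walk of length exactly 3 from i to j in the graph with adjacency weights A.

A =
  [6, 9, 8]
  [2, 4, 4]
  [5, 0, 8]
A^⊗3 =
  [10, 12, 12]
  [6, 8, 8]
  [6, 4, 8]

Each entry (A^⊗3)_ij equals the minimum over all length-3 walks i = v_0 → v_1 → … → v_3 = j of Σ_t A[v_t][v_{t+1}]. For example, for (i, j) = (0, 2) we minimise over 9 possible intermediate vertex sequences; the minimum is 12, attained along the walk 0 → 2 → 1 → 2.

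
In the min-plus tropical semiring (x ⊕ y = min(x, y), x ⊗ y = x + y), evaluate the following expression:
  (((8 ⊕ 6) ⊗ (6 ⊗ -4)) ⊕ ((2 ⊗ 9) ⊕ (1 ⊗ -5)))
(((8 ⊕ 6) ⊗ (6 ⊗ -4)) ⊕ ((2 ⊗ 9) ⊕ (1 ⊗ -5))) = -4

Expand innermost to outermost. Recall ⊕ takes the minimum of its arguments and ⊗ takes their sum. Working out the expression (((8 ⊕ 6) ⊗ (6 ⊗ -4)) ⊕ ((2 ⊗ 9) ⊕ (1 ⊗ -5))) gives -4.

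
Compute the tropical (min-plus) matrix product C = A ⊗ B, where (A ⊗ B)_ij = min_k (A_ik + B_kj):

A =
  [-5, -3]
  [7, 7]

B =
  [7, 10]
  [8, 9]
A ⊗ B =
  [2, 5]
  [14, 16]

Apply the min-plus product entry-by-entry:
  C[0][0] = min over k of (A[0][0] + B[0][0] = -5 + 7 = 2, A[0][1] + B[1][0] = -3 + 8 = 5) = 2 (attained at k = 0)
  C[0][1] = min over k of (A[0][0] + B[0][1] = -5 + 10 = 5, A[0][1] + B[1][1] = -3 + 9 = 6) = 5 (attained at k = 0)
  C[1][0] = min over k of (A[1][0] + B[0][0] = 7 + 7 = 14, A[1][1] + B[1][0] = 7 + 8 = 15) = 14 (attained at k = 0)
  C[1][1] = min over k of (A[1][0] + B[0][1] = 7 + 10 = 17, A[1][1] + B[1][1] = 7 + 9 = 16) = 16 (attained at k = 1)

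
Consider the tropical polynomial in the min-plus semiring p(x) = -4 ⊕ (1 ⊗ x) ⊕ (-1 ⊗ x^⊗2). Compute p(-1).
p(-1) = -4

A tropical monomial a ⊗ x^⊗i evaluates to a + i · x. Evaluating each term at x = -1:
  Term 0 contributes -4 + 0 · -1 = -4
  Term 1 contributes 1 + 1 · -1 = 0
  Term 2 contributes -1 + 2 · -1 = -3
p(-1) = ⊕ of these = min[-4, 0, -3] = -4.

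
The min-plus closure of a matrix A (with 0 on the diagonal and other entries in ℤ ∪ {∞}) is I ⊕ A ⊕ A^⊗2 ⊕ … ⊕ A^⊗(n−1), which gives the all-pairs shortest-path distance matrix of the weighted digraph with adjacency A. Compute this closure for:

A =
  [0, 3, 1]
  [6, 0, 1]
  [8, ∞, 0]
Closure =
  [0, 3, 1]
  [6, 0, 1]
  [8, 11, 0]

This is the Floyd-Warshall all-pairs shortest-path computation. For each intermediate vertex k = 0, 1, …, 2, update dist[i][j] ← min(dist[i][j], dist[i][k] + dist[k][j]). The final matrix gives, for each (i, j), the minimum total weight of any directed path from i to j (possibly empty when i = j).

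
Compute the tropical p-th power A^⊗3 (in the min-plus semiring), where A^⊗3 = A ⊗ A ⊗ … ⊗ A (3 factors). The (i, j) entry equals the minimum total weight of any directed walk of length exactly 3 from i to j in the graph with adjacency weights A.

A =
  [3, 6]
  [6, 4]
A^⊗3 =
  [9, 12]
  [12, 12]

Each entry (A^⊗3)_ij equals the minimum over all length-3 walks i = v_0 → v_1 → … → v_3 = j of Σ_t A[v_t][v_{t+1}]. For example, for (i, j) = (0, 1) we minimise over 4 possible intermediate vertex sequences; the minimum is 12, attained along the walk 0 → 0 → 0 → 1.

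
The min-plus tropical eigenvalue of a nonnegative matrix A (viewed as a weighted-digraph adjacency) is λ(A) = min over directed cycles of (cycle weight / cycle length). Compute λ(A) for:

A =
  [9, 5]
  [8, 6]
λ(A) = 6

Enumerate directed cycles and compute their means (weight / length). Sample:
  cycle 0 → 0: weight = 9, length = 1, mean = 9/1 ≈ 9.000
  cycle 1 → 1: weight = 6, length = 1, mean = 6/1 ≈ 6.000
  cycle 0 → 1 → 0: weight = 13, length = 2, mean = 13/2 ≈ 6.500
  cycle 1 → 0 → 1: weight = 13, length = 2, mean = 13/2 ≈ 6.500
Minimum mean = 6.000, attained e.g. along the cycle 1 → 1 with weight 6 and length 1. So λ(A) = 6/1 = 6.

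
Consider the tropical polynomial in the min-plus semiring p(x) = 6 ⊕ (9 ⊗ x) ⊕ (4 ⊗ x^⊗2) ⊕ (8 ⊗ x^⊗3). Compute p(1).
p(1) = 6

A tropical monomial a ⊗ x^⊗i evaluates to a + i · x. Evaluating each term at x = 1:
  Term 0 contributes 6 + 0 · 1 = 6
  Term 1 contributes 9 + 1 · 1 = 10
  Term 2 contributes 4 + 2 · 1 = 6
  Term 3 contributes 8 + 3 · 1 = 11
p(1) = ⊕ of these = min[6, 10, 6, 11] = 6.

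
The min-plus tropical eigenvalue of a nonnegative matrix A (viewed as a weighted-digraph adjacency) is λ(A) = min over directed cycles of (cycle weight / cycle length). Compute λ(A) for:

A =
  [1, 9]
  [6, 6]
λ(A) = 1

Enumerate directed cycles and compute their means (weight / length). Sample:
  cycle 0 → 0: weight = 1, length = 1, mean = 1/1 ≈ 1.000
  cycle 1 → 1: weight = 6, length = 1, mean = 6/1 ≈ 6.000
  cycle 0 → 1 → 0: weight = 15, length = 2, mean = 15/2 ≈ 7.500
  cycle 1 → 0 → 1: weight = 15, length = 2, mean = 15/2 ≈ 7.500
Minimum mean = 1.000, attained e.g. along the cycle 0 → 0 with weight 1 and length 1. So λ(A) = 1/1 = 1.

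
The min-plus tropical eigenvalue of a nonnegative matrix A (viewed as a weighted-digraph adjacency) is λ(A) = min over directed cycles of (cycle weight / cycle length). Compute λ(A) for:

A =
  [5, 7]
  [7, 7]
λ(A) = 5

Enumerate directed cycles and compute their means (weight / length). Sample:
  cycle 0 → 0: weight = 5, length = 1, mean = 5/1 ≈ 5.000
  cycle 1 → 1: weight = 7, length = 1, mean = 7/1 ≈ 7.000
  cycle 0 → 1 → 0: weight = 14, length = 2, mean = 14/2 ≈ 7.000
  cycle 1 → 0 → 1: weight = 14, length = 2, mean = 14/2 ≈ 7.000
Minimum mean = 5.000, attained e.g. along the cycle 0 → 0 with weight 5 and length 1. So λ(A) = 5/1 = 5.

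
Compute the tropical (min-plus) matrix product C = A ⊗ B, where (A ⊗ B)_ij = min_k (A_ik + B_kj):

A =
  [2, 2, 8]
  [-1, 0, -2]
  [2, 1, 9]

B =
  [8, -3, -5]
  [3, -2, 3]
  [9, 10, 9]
A ⊗ B =
  [5, -1, -3]
  [3, -4, -6]
  [4, -1, -3]

Apply the min-plus product entry-by-entry:
  C[0][0] = min over k of (A[0][0] + B[0][0] = 2 + 8 = 10, A[0][1] + B[1][0] = 2 + 3 = 5, A[0][2] + B[2][0] = 8 + 9 = 17) = 5 (attained at k = 1)
  C[0][1] = min over k of (A[0][0] + B[0][1] = 2 + -3 = -1, A[0][1] + B[1][1] = 2 + -2 = 0, A[0][2] + B[2][1] = 8 + 10 = 18) = -1 (attained at k = 0)
  C[0][2] = min over k of (A[0][0] + B[0][2] = 2 + -5 = -3, A[0][1] + B[1][2] = 2 + 3 = 5, A[0][2] + B[2][2] = 8 + 9 = 17) = -3 (attained at k = 0)
  C[1][0] = min over k of (A[1][0] + B[0][0] = -1 + 8 = 7, A[1][1] + B[1][0] = 0 + 3 = 3, A[1][2] + B[2][0] = -2 + 9 = 7) = 3 (attained at k = 1)
  C[1][1] = min over k of (A[1][0] + B[0][1] = -1 + -3 = -4, A[1][1] + B[1][1] = 0 + -2 = -2, A[1][2] + B[2][1] = -2 + 10 = 8) = -4 (attained at k = 0)
  C[1][2] = min over k of (A[1][0] + B[0][2] = -1 + -5 = -6, A[1][1] + B[1][2] = 0 + 3 = 3, A[1][2] + B[2][2] = -2 + 9 = 7) = -6 (attained at k = 0)
  C[2][0] = min over k of (A[2][0] + B[0][0] = 2 + 8 = 10, A[2][1] + B[1][0] = 1 + 3 = 4, A[2][2] + B[2][0] = 9 + 9 = 18) = 4 (attained at k = 1)
  C[2][1] = min over k of (A[2][0] + B[0][1] = 2 + -3 = -1, A[2][1] + B[1][1] = 1 + -2 = -1, A[2][2] + B[2][1] = 9 + 10 = 19) = -1 (attained at k = 0)
  C[2][2] = min over k of (A[2][0] + B[0][2] = 2 + -5 = -3, A[2][1] + B[1][2] = 1 + 3 = 4, A[2][2] + B[2][2] = 9 + 9 = 18) = -3 (attained at k = 0)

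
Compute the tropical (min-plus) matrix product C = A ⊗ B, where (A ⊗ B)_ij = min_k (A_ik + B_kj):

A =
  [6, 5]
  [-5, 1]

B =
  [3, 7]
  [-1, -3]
A ⊗ B =
  [4, 2]
  [-2, -2]

Apply the min-plus product entry-by-entry:
  C[0][0] = min over k of (A[0][0] + B[0][0] = 6 + 3 = 9, A[0][1] + B[1][0] = 5 + -1 = 4) = 4 (attained at k = 1)
  C[0][1] = min over k of (A[0][0] + B[0][1] = 6 + 7 = 13, A[0][1] + B[1][1] = 5 + -3 = 2) = 2 (attained at k = 1)
  C[1][0] = min over k of (A[1][0] + B[0][0] = -5 + 3 = -2, A[1][1] + B[1][0] = 1 + -1 = 0) = -2 (attained at k = 0)
  C[1][1] = min over k of (A[1][0] + B[0][1] = -5 + 7 = 2, A[1][1] + B[1][1] = 1 + -3 = -2) = -2 (attained at k = 1)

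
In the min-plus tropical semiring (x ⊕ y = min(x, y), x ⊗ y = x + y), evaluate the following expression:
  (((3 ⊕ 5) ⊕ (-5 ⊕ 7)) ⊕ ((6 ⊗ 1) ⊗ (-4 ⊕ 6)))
(((3 ⊕ 5) ⊕ (-5 ⊕ 7)) ⊕ ((6 ⊗ 1) ⊗ (-4 ⊕ 6))) = -5

Expand innermost to outermost. Recall ⊕ takes the minimum of its arguments and ⊗ takes their sum. Working out the expression (((3 ⊕ 5) ⊕ (-5 ⊕ 7)) ⊕ ((6 ⊗ 1) ⊗ (-4 ⊕ 6))) gives -5.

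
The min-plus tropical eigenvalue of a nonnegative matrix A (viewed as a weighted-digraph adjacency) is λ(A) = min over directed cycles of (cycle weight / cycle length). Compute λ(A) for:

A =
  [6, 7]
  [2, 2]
λ(A) = 2

Enumerate directed cycles and compute their means (weight / length). Sample:
  cycle 0 → 0: weight = 6, length = 1, mean = 6/1 ≈ 6.000
  cycle 1 → 1: weight = 2, length = 1, mean = 2/1 ≈ 2.000
  cycle 0 → 1 → 0: weight = 9, length = 2, mean = 9/2 ≈ 4.500
  cycle 1 → 0 → 1: weight = 9, length = 2, mean = 9/2 ≈ 4.500
Minimum mean = 2.000, attained e.g. along the cycle 1 → 1 with weight 2 and length 1. So λ(A) = 2/1 = 2.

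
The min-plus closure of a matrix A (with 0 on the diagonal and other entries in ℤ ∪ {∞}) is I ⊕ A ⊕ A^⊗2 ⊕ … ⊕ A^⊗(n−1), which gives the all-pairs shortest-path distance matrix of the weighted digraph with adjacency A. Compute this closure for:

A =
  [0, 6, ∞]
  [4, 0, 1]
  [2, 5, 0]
Closure =
  [0, 6, 7]
  [3, 0, 1]
  [2, 5, 0]

This is the Floyd-Warshall all-pairs shortest-path computation. For each intermediate vertex k = 0, 1, …, 2, update dist[i][j] ← min(dist[i][j], dist[i][k] + dist[k][j]). The final matrix gives, for each (i, j), the minimum total weight of any directed path from i to j (possibly empty when i = j).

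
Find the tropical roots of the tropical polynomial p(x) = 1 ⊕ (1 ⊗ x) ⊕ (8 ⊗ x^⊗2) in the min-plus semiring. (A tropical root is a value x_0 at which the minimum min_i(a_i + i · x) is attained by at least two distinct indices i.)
Roots: {-7, 0}

Each tropical root is a break point of the lower envelope of the lines y = a_i + i · x (there are 3 lines, with slopes 0, 1, ..., 2). Only the lines that attain the minimum somewhere contribute to roots; other lines are dominated. Here the surviving (envelope) indices are i = 2, i = 1, i = 0.
Intersections between consecutive envelope lines give the roots: for adjacent envelope indices i < j the intersection is x = (a_i − a_j) / (j − i). Reading off the sorted break points: {-7, 0}.
Verification: at each break x_0, at least two indices attain the minimum of min_i(a_i + i · x_0).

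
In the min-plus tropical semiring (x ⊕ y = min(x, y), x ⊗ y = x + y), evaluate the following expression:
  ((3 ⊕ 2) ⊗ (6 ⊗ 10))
((3 ⊕ 2) ⊗ (6 ⊗ 10)) = 18

Expand innermost to outermost. Recall ⊕ takes the minimum of its arguments and ⊗ takes their sum. Working out the expression ((3 ⊕ 2) ⊗ (6 ⊗ 10)) gives 18.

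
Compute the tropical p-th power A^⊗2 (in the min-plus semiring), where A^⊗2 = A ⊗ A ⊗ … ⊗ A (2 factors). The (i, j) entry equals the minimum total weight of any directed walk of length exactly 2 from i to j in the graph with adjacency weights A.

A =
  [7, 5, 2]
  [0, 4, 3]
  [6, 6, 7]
A^⊗2 =
  [5, 8, 8]
  [4, 5, 2]
  [6, 10, 8]

Each entry (A^⊗2)_ij equals the minimum over all length-2 walks i = v_0 → v_1 → … → v_2 = j of Σ_t A[v_t][v_{t+1}]. For example, for (i, j) = (0, 2) we minimise over 3 possible intermediate vertex sequences; the minimum is 8, attained along the walk 0 → 1 → 2.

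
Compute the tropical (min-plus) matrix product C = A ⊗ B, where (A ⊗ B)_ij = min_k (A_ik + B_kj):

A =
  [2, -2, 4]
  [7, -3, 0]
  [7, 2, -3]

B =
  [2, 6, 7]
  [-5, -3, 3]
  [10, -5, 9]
A ⊗ B =
  [-7, -5, 1]
  [-8, -6, 0]
  [-3, -8, 5]

Apply the min-plus product entry-by-entry:
  C[0][0] = min over k of (A[0][0] + B[0][0] = 2 + 2 = 4, A[0][1] + B[1][0] = -2 + -5 = -7, A[0][2] + B[2][0] = 4 + 10 = 14) = -7 (attained at k = 1)
  C[0][1] = min over k of (A[0][0] + B[0][1] = 2 + 6 = 8, A[0][1] + B[1][1] = -2 + -3 = -5, A[0][2] + B[2][1] = 4 + -5 = -1) = -5 (attained at k = 1)
  C[0][2] = min over k of (A[0][0] + B[0][2] = 2 + 7 = 9, A[0][1] + B[1][2] = -2 + 3 = 1, A[0][2] + B[2][2] = 4 + 9 = 13) = 1 (attained at k = 1)
  C[1][0] = min over k of (A[1][0] + B[0][0] = 7 + 2 = 9, A[1][1] + B[1][0] = -3 + -5 = -8, A[1][2] + B[2][0] = 0 + 10 = 10) = -8 (attained at k = 1)
  C[1][1] = min over k of (A[1][0] + B[0][1] = 7 + 6 = 13, A[1][1] + B[1][1] = -3 + -3 = -6, A[1][2] + B[2][1] = 0 + -5 = -5) = -6 (attained at k = 1)
  C[1][2] = min over k of (A[1][0] + B[0][2] = 7 + 7 = 14, A[1][1] + B[1][2] = -3 + 3 = 0, A[1][2] + B[2][2] = 0 + 9 = 9) = 0 (attained at k = 1)
  C[2][0] = min over k of (A[2][0] + B[0][0] = 7 + 2 = 9, A[2][1] + B[1][0] = 2 + -5 = -3, A[2][2] + B[2][0] = -3 + 10 = 7) = -3 (attained at k = 1)
  C[2][1] = min over k of (A[2][0] + B[0][1] = 7 + 6 = 13, A[2][1] + B[1][1] = 2 + -3 = -1, A[2][2] + B[2][1] = -3 + -5 = -8) = -8 (attained at k = 2)
  C[2][2] = min over k of (A[2][0] + B[0][2] = 7 + 7 = 14, A[2][1] + B[1][2] = 2 + 3 = 5, A[2][2] + B[2][2] = -3 + 9 = 6) = 5 (attained at k = 1)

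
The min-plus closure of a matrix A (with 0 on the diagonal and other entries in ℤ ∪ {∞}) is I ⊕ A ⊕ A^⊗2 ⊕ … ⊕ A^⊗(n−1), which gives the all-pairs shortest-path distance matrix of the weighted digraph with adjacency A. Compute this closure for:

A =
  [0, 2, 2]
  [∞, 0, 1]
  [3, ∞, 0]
Closure =
  [0, 2, 2]
  [4, 0, 1]
  [3, 5, 0]

This is the Floyd-Warshall all-pairs shortest-path computation. For each intermediate vertex k = 0, 1, …, 2, update dist[i][j] ← min(dist[i][j], dist[i][k] + dist[k][j]). The final matrix gives, for each (i, j), the minimum total weight of any directed path from i to j (possibly empty when i = j).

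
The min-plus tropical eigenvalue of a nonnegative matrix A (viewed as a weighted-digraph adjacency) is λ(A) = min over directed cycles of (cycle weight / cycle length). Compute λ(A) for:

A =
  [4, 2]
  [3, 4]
λ(A) = 5/2

Enumerate directed cycles and compute their means (weight / length). Sample:
  cycle 0 → 0: weight = 4, length = 1, mean = 4/1 ≈ 4.000
  cycle 1 → 1: weight = 4, length = 1, mean = 4/1 ≈ 4.000
  cycle 0 → 1 → 0: weight = 5, length = 2, mean = 5/2 ≈ 2.500
  cycle 1 → 0 → 1: weight = 5, length = 2, mean = 5/2 ≈ 2.500
Minimum mean = 2.500, attained e.g. along the cycle 0 → 1 → 0 with weight 5 and length 2. So λ(A) = 5/2 = 5/2.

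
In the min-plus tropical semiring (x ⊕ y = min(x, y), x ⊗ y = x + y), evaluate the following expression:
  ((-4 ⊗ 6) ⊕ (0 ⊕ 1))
((-4 ⊗ 6) ⊕ (0 ⊕ 1)) = 0

Expand innermost to outermost. Recall ⊕ takes the minimum of its arguments and ⊗ takes their sum. Working out the expression ((-4 ⊗ 6) ⊕ (0 ⊕ 1)) gives 0.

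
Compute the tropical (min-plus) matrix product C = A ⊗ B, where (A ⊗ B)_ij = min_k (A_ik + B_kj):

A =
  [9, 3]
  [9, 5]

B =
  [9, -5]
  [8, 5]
A ⊗ B =
  [11, 4]
  [13, 4]

Apply the min-plus product entry-by-entry:
  C[0][0] = min over k of (A[0][0] + B[0][0] = 9 + 9 = 18, A[0][1] + B[1][0] = 3 + 8 = 11) = 11 (attained at k = 1)
  C[0][1] = min over k of (A[0][0] + B[0][1] = 9 + -5 = 4, A[0][1] + B[1][1] = 3 + 5 = 8) = 4 (attained at k = 0)
  C[1][0] = min over k of (A[1][0] + B[0][0] = 9 + 9 = 18, A[1][1] + B[1][0] = 5 + 8 = 13) = 13 (attained at k = 1)
  C[1][1] = min over k of (A[1][0] + B[0][1] = 9 + -5 = 4, A[1][1] + B[1][1] = 5 + 5 = 10) = 4 (attained at k = 0)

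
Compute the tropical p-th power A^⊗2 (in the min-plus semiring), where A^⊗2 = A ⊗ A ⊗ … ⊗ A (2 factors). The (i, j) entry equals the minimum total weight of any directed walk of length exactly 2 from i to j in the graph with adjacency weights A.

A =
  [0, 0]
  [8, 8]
A^⊗2 =
  [0, 0]
  [8, 8]

Each entry (A^⊗2)_ij equals the minimum over all length-2 walks i = v_0 → v_1 → … → v_2 = j of Σ_t A[v_t][v_{t+1}]. For example, for (i, j) = (0, 1) we minimise over 2 possible intermediate vertex sequences; the minimum is 0, attained along the walk 0 → 0 → 1.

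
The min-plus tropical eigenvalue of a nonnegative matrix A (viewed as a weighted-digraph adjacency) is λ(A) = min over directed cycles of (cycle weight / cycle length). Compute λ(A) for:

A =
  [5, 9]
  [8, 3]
λ(A) = 3

Enumerate directed cycles and compute their means (weight / length). Sample:
  cycle 0 → 0: weight = 5, length = 1, mean = 5/1 ≈ 5.000
  cycle 1 → 1: weight = 3, length = 1, mean = 3/1 ≈ 3.000
  cycle 0 → 1 → 0: weight = 17, length = 2, mean = 17/2 ≈ 8.500
  cycle 1 → 0 → 1: weight = 17, length = 2, mean = 17/2 ≈ 8.500
Minimum mean = 3.000, attained e.g. along the cycle 1 → 1 with weight 3 and length 1. So λ(A) = 3/1 = 3.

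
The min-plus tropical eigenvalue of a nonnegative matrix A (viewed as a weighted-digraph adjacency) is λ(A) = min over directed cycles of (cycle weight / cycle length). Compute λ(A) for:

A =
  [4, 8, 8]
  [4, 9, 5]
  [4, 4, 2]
λ(A) = 2

Enumerate directed cycles and compute their means (weight / length). Sample:
  cycle 0 → 0: weight = 4, length = 1, mean = 4/1 ≈ 4.000
  cycle 1 → 1: weight = 9, length = 1, mean = 9/1 ≈ 9.000
  cycle 2 → 2: weight = 2, length = 1, mean = 2/1 ≈ 2.000
  cycle 0 → 1 → 0: weight = 12, length = 2, mean = 12/2 ≈ 6.000
  cycle 0 → 2 → 0: weight = 12, length = 2, mean = 12/2 ≈ 6.000
  cycle 1 → 0 → 1: weight = 12, length = 2, mean = 12/2 ≈ 6.000
Minimum mean = 2.000, attained e.g. along the cycle 2 → 2 with weight 2 and length 1. So λ(A) = 2/1 = 2.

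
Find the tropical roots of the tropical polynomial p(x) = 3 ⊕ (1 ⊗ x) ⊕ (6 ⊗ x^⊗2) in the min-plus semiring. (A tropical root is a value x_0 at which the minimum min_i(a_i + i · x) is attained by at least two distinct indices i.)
Roots: {-5, 2}

Each tropical root is a break point of the lower envelope of the lines y = a_i + i · x (there are 3 lines, with slopes 0, 1, ..., 2). Only the lines that attain the minimum somewhere contribute to roots; other lines are dominated. Here the surviving (envelope) indices are i = 2, i = 1, i = 0.
Intersections between consecutive envelope lines give the roots: for adjacent envelope indices i < j the intersection is x = (a_i − a_j) / (j − i). Reading off the sorted break points: {-5, 2}.
Verification: at each break x_0, at least two indices attain the minimum of min_i(a_i + i · x_0).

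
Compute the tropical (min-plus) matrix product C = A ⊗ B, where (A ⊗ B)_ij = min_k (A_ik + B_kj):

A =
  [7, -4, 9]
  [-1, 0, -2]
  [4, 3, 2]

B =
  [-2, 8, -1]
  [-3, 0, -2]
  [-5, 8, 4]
A ⊗ B =
  [-7, -4, -6]
  [-7, 0, -2]
  [-3, 3, 1]

Apply the min-plus product entry-by-entry:
  C[0][0] = min over k of (A[0][0] + B[0][0] = 7 + -2 = 5, A[0][1] + B[1][0] = -4 + -3 = -7, A[0][2] + B[2][0] = 9 + -5 = 4) = -7 (attained at k = 1)
  C[0][1] = min over k of (A[0][0] + B[0][1] = 7 + 8 = 15, A[0][1] + B[1][1] = -4 + 0 = -4, A[0][2] + B[2][1] = 9 + 8 = 17) = -4 (attained at k = 1)
  C[0][2] = min over k of (A[0][0] + B[0][2] = 7 + -1 = 6, A[0][1] + B[1][2] = -4 + -2 = -6, A[0][2] + B[2][2] = 9 + 4 = 13) = -6 (attained at k = 1)
  C[1][0] = min over k of (A[1][0] + B[0][0] = -1 + -2 = -3, A[1][1] + B[1][0] = 0 + -3 = -3, A[1][2] + B[2][0] = -2 + -5 = -7) = -7 (attained at k = 2)
  C[1][1] = min over k of (A[1][0] + B[0][1] = -1 + 8 = 7, A[1][1] + B[1][1] = 0 + 0 = 0, A[1][2] + B[2][1] = -2 + 8 = 6) = 0 (attained at k = 1)
  C[1][2] = min over k of (A[1][0] + B[0][2] = -1 + -1 = -2, A[1][1] + B[1][2] = 0 + -2 = -2, A[1][2] + B[2][2] = -2 + 4 = 2) = -2 (attained at k = 0)
  C[2][0] = min over k of (A[2][0] + B[0][0] = 4 + -2 = 2, A[2][1] + B[1][0] = 3 + -3 = 0, A[2][2] + B[2][0] = 2 + -5 = -3) = -3 (attained at k = 2)
  C[2][1] = min over k of (A[2][0] + B[0][1] = 4 + 8 = 12, A[2][1] + B[1][1] = 3 + 0 = 3, A[2][2] + B[2][1] = 2 + 8 = 10) = 3 (attained at k = 1)
  C[2][2] = min over k of (A[2][0] + B[0][2] = 4 + -1 = 3, A[2][1] + B[1][2] = 3 + -2 = 1, A[2][2] + B[2][2] = 2 + 4 = 6) = 1 (attained at k = 1)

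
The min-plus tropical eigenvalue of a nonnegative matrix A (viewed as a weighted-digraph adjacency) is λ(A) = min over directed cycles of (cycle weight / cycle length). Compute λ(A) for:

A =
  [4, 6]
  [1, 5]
λ(A) = 7/2

Enumerate directed cycles and compute their means (weight / length). Sample:
  cycle 0 → 0: weight = 4, length = 1, mean = 4/1 ≈ 4.000
  cycle 1 → 1: weight = 5, length = 1, mean = 5/1 ≈ 5.000
  cycle 0 → 1 → 0: weight = 7, length = 2, mean = 7/2 ≈ 3.500
  cycle 1 → 0 → 1: weight = 7, length = 2, mean = 7/2 ≈ 3.500
Minimum mean = 3.500, attained e.g. along the cycle 0 → 1 → 0 with weight 7 and length 2. So λ(A) = 7/2 = 7/2.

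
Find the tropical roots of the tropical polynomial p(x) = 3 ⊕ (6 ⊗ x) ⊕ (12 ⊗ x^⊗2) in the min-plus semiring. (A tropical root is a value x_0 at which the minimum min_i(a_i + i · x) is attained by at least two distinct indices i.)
Roots: {-6, -3}

Each tropical root is a break point of the lower envelope of the lines y = a_i + i · x (there are 3 lines, with slopes 0, 1, ..., 2). Only the lines that attain the minimum somewhere contribute to roots; other lines are dominated. Here the surviving (envelope) indices are i = 2, i = 1, i = 0.
Intersections between consecutive envelope lines give the roots: for adjacent envelope indices i < j the intersection is x = (a_i − a_j) / (j − i). Reading off the sorted break points: {-6, -3}.
Verification: at each break x_0, at least two indices attain the minimum of min_i(a_i + i · x_0).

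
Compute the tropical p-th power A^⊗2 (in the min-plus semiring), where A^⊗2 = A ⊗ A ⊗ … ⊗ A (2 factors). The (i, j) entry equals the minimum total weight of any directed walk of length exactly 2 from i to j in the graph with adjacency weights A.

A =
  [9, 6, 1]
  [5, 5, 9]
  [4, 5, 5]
A^⊗2 =
  [5, 6, 6]
  [10, 10, 6]
  [9, 10, 5]

Each entry (A^⊗2)_ij equals the minimum over all length-2 walks i = v_0 → v_1 → … → v_2 = j of Σ_t A[v_t][v_{t+1}]. For example, for (i, j) = (0, 2) we minimise over 3 possible intermediate vertex sequences; the minimum is 6, attained along the walk 0 → 2 → 2.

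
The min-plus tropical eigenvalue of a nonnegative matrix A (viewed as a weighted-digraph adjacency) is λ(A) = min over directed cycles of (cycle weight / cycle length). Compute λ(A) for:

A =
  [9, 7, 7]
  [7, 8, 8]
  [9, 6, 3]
λ(A) = 3

Enumerate directed cycles and compute their means (weight / length). Sample:
  cycle 0 → 0: weight = 9, length = 1, mean = 9/1 ≈ 9.000
  cycle 1 → 1: weight = 8, length = 1, mean = 8/1 ≈ 8.000
  cycle 2 → 2: weight = 3, length = 1, mean = 3/1 ≈ 3.000
  cycle 0 → 1 → 0: weight = 14, length = 2, mean = 14/2 ≈ 7.000
  cycle 0 → 2 → 0: weight = 16, length = 2, mean = 16/2 ≈ 8.000
  cycle 1 → 0 → 1: weight = 14, length = 2, mean = 14/2 ≈ 7.000
Minimum mean = 3.000, attained e.g. along the cycle 2 → 2 with weight 3 and length 1. So λ(A) = 3/1 = 3.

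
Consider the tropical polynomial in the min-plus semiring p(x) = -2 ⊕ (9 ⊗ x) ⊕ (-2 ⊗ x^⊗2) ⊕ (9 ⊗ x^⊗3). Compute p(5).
p(5) = -2

A tropical monomial a ⊗ x^⊗i evaluates to a + i · x. Evaluating each term at x = 5:
  Term 0 contributes -2 + 0 · 5 = -2
  Term 1 contributes 9 + 1 · 5 = 14
  Term 2 contributes -2 + 2 · 5 = 8
  Term 3 contributes 9 + 3 · 5 = 24
p(5) = ⊕ of these = min[-2, 14, 8, 24] = -2.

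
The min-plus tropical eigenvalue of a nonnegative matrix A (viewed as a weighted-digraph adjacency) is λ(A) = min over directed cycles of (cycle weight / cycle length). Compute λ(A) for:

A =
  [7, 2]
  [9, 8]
λ(A) = 11/2

Enumerate directed cycles and compute their means (weight / length). Sample:
  cycle 0 → 0: weight = 7, length = 1, mean = 7/1 ≈ 7.000
  cycle 1 → 1: weight = 8, length = 1, mean = 8/1 ≈ 8.000
  cycle 0 → 1 → 0: weight = 11, length = 2, mean = 11/2 ≈ 5.500
  cycle 1 → 0 → 1: weight = 11, length = 2, mean = 11/2 ≈ 5.500
Minimum mean = 5.500, attained e.g. along the cycle 0 → 1 → 0 with weight 11 and length 2. So λ(A) = 11/2 = 11/2.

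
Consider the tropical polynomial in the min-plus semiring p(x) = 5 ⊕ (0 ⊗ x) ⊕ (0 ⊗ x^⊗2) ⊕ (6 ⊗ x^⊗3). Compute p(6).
p(6) = 5

A tropical monomial a ⊗ x^⊗i evaluates to a + i · x. Evaluating each term at x = 6:
  Term 0 contributes 5 + 0 · 6 = 5
  Term 1 contributes 0 + 1 · 6 = 6
  Term 2 contributes 0 + 2 · 6 = 12
  Term 3 contributes 6 + 3 · 6 = 24
p(6) = ⊕ of these = min[5, 6, 12, 24] = 5.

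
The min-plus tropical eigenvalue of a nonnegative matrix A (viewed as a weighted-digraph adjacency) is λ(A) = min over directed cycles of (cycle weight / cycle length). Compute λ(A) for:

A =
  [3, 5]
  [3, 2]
λ(A) = 2

Enumerate directed cycles and compute their means (weight / length). Sample:
  cycle 0 → 0: weight = 3, length = 1, mean = 3/1 ≈ 3.000
  cycle 1 → 1: weight = 2, length = 1, mean = 2/1 ≈ 2.000
  cycle 0 → 1 → 0: weight = 8, length = 2, mean = 8/2 ≈ 4.000
  cycle 1 → 0 → 1: weight = 8, length = 2, mean = 8/2 ≈ 4.000
Minimum mean = 2.000, attained e.g. along the cycle 1 → 1 with weight 2 and length 1. So λ(A) = 2/1 = 2.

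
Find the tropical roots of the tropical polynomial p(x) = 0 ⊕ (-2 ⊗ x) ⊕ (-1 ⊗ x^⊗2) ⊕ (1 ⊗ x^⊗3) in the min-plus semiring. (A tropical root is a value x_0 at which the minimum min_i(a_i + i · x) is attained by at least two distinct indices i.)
Roots: {-2, -1, 2}

Each tropical root is a break point of the lower envelope of the lines y = a_i + i · x (there are 4 lines, with slopes 0, 1, ..., 3). Only the lines that attain the minimum somewhere contribute to roots; other lines are dominated. Here the surviving (envelope) indices are i = 3, i = 2, i = 1, i = 0.
Intersections between consecutive envelope lines give the roots: for adjacent envelope indices i < j the intersection is x = (a_i − a_j) / (j − i). Reading off the sorted break points: {-2, -1, 2}.
Verification: at each break x_0, at least two indices attain the minimum of min_i(a_i + i · x_0).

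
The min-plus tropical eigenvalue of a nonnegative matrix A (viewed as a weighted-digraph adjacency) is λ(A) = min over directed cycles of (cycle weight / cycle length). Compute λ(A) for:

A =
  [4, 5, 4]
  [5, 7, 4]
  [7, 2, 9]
λ(A) = 3

Enumerate directed cycles and compute their means (weight / length). Sample:
  cycle 0 → 0: weight = 4, length = 1, mean = 4/1 ≈ 4.000
  cycle 1 → 1: weight = 7, length = 1, mean = 7/1 ≈ 7.000
  cycle 2 → 2: weight = 9, length = 1, mean = 9/1 ≈ 9.000
  cycle 0 → 1 → 0: weight = 10, length = 2, mean = 10/2 ≈ 5.000
  cycle 0 → 2 → 0: weight = 11, length = 2, mean = 11/2 ≈ 5.500
  cycle 1 → 0 → 1: weight = 10, length = 2, mean = 10/2 ≈ 5.000
Minimum mean = 3.000, attained e.g. along the cycle 1 → 2 → 1 with weight 6 and length 2. So λ(A) = 6/2 = 3.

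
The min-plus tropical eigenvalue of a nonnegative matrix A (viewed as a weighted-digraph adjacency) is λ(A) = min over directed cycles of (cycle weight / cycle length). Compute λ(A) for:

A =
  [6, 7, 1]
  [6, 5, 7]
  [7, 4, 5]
λ(A) = 11/3

Enumerate directed cycles and compute their means (weight / length). Sample:
  cycle 0 → 0: weight = 6, length = 1, mean = 6/1 ≈ 6.000
  cycle 1 → 1: weight = 5, length = 1, mean = 5/1 ≈ 5.000
  cycle 2 → 2: weight = 5, length = 1, mean = 5/1 ≈ 5.000
  cycle 0 → 1 → 0: weight = 13, length = 2, mean = 13/2 ≈ 6.500
  cycle 0 → 2 → 0: weight = 8, length = 2, mean = 8/2 ≈ 4.000
  cycle 1 → 0 → 1: weight = 13, length = 2, mean = 13/2 ≈ 6.500
Minimum mean = 3.667, attained e.g. along the cycle 0 → 2 → 1 → 0 with weight 11 and length 3. So λ(A) = 11/3 = 11/3.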